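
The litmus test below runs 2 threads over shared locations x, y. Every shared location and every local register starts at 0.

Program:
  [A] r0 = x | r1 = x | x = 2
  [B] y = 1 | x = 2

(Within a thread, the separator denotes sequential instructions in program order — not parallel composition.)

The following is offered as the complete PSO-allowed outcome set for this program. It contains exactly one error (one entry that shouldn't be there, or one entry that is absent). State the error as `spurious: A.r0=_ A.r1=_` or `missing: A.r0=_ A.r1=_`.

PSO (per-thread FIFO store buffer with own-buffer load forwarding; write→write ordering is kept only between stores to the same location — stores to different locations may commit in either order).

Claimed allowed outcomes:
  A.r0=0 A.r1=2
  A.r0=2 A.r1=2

outcome vector order: (A.r0,A.r1)
under PSO → 0/0; 0/2; 2/2
PSO∖claimed = {0/0}

missing: A.r0=0 A.r1=0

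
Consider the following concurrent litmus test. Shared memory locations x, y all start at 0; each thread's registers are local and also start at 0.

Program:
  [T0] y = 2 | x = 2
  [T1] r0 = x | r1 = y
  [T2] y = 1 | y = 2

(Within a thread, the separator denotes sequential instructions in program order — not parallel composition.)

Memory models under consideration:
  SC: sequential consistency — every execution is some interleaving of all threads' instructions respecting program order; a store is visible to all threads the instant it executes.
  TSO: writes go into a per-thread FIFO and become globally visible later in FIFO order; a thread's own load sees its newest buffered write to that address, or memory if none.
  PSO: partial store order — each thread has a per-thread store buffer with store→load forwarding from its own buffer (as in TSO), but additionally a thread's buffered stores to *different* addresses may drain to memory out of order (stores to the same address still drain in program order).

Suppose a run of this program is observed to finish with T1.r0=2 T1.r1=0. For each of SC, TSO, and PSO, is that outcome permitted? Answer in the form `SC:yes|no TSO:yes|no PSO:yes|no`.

SC:no TSO:no PSO:yes

outcome vector order: (T1.r0,T1.r1)
under SC → <0 0>; <0 1>; <0 2>; <2 1>; <2 2>
under TSO → <0 0>; <0 1>; <0 2>; <2 1>; <2 2>
under PSO → <0 0>; <0 1>; <0 2>; <2 0>; <2 1>; <2 2>
target <2 0> ∈ {PSO}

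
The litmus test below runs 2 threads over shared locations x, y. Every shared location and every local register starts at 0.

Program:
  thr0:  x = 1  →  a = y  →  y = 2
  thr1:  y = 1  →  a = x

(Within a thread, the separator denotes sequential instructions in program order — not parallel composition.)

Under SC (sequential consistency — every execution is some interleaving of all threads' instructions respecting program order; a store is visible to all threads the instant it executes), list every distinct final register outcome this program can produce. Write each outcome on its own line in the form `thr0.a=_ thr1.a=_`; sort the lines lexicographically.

thr0.a=0 thr1.a=1
thr0.a=1 thr1.a=0
thr0.a=1 thr1.a=1

outcome vector order: (thr0.a,thr1.a)
|SC outcomes| = 3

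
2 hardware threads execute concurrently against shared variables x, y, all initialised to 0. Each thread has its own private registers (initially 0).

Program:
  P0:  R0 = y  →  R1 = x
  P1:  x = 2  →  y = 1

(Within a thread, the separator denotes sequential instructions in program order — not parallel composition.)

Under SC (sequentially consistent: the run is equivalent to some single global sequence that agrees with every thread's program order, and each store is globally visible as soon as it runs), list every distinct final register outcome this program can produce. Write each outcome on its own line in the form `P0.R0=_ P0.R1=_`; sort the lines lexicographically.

outcome vector order: (P0.R0,P0.R1)
|SC outcomes| = 3

P0.R0=0 P0.R1=0
P0.R0=0 P0.R1=2
P0.R0=1 P0.R1=2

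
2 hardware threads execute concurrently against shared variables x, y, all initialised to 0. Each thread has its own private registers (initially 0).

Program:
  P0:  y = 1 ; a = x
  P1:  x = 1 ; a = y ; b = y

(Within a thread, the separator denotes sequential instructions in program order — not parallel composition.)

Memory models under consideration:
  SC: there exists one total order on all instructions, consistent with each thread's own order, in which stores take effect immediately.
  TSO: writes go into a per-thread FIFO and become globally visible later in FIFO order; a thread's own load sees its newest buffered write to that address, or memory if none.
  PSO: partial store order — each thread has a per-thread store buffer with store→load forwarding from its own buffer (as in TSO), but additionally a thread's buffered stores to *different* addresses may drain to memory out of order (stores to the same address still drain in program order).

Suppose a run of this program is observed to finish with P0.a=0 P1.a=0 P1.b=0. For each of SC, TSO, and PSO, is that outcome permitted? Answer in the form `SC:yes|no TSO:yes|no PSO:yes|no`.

SC:no TSO:yes PSO:yes

outcome vector order: (P0.a,P1.a,P1.b)
[SC] allowed = {011; 100; 101; 111}
[TSO] allowed = {000; 001; 011; 100; 101; 111}
[PSO] allowed = {000; 001; 011; 100; 101; 111}
target 000 ∈ {TSO,PSO}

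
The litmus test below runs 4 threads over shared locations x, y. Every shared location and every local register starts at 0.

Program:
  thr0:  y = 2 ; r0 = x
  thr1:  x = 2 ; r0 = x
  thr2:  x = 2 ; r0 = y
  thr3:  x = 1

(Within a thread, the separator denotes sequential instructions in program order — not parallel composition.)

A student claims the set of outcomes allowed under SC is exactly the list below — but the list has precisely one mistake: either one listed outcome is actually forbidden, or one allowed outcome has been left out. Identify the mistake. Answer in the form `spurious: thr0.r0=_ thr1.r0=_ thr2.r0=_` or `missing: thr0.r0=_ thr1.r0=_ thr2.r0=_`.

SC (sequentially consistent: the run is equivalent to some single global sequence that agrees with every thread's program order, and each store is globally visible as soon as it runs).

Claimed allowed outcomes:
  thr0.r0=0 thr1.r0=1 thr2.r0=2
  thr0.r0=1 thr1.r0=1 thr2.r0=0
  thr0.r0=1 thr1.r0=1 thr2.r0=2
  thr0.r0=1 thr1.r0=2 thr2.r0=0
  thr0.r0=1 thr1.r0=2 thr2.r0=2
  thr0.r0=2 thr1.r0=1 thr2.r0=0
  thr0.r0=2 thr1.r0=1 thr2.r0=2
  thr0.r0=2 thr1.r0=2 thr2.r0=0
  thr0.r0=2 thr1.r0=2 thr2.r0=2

missing: thr0.r0=0 thr1.r0=2 thr2.r0=2

outcome vector order: (thr0.r0,thr1.r0,thr2.r0)
SC (10): (0,1,2); (0,2,2); (1,1,0); (1,1,2); (1,2,0); (1,2,2); (2,1,0); (2,1,2); (2,2,0); (2,2,2)
SC∖claimed = {(0,2,2)}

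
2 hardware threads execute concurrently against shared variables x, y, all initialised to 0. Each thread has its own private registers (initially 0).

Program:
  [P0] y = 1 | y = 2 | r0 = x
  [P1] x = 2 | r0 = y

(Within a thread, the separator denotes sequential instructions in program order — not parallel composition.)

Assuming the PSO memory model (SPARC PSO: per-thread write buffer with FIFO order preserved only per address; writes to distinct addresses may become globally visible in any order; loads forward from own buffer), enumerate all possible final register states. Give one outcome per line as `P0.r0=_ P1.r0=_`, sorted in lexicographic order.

P0.r0=0 P1.r0=0
P0.r0=0 P1.r0=1
P0.r0=0 P1.r0=2
P0.r0=2 P1.r0=0
P0.r0=2 P1.r0=1
P0.r0=2 P1.r0=2

outcome vector order: (P0.r0,P1.r0)
|PSO outcomes| = 6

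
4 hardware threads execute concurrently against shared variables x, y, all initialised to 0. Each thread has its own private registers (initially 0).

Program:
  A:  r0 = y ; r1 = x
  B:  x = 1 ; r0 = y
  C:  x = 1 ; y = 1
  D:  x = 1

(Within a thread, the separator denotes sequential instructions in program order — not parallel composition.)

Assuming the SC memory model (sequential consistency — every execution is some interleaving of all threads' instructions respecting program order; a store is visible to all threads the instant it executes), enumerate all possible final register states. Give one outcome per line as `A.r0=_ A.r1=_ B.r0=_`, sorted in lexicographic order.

outcome vector order: (A.r0,A.r1,B.r0)
|SC outcomes| = 6

A.r0=0 A.r1=0 B.r0=0
A.r0=0 A.r1=0 B.r0=1
A.r0=0 A.r1=1 B.r0=0
A.r0=0 A.r1=1 B.r0=1
A.r0=1 A.r1=1 B.r0=0
A.r0=1 A.r1=1 B.r0=1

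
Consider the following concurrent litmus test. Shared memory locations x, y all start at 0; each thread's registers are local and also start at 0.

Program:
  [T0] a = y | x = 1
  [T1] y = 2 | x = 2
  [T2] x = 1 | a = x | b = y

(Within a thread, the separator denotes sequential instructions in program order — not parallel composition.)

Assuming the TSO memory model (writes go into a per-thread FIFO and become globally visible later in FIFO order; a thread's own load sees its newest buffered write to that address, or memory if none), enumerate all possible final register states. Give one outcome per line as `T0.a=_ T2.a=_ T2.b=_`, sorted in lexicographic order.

outcome vector order: (T0.a,T2.a,T2.b)
|TSO outcomes| = 6

T0.a=0 T2.a=1 T2.b=0
T0.a=0 T2.a=1 T2.b=2
T0.a=0 T2.a=2 T2.b=2
T0.a=2 T2.a=1 T2.b=0
T0.a=2 T2.a=1 T2.b=2
T0.a=2 T2.a=2 T2.b=2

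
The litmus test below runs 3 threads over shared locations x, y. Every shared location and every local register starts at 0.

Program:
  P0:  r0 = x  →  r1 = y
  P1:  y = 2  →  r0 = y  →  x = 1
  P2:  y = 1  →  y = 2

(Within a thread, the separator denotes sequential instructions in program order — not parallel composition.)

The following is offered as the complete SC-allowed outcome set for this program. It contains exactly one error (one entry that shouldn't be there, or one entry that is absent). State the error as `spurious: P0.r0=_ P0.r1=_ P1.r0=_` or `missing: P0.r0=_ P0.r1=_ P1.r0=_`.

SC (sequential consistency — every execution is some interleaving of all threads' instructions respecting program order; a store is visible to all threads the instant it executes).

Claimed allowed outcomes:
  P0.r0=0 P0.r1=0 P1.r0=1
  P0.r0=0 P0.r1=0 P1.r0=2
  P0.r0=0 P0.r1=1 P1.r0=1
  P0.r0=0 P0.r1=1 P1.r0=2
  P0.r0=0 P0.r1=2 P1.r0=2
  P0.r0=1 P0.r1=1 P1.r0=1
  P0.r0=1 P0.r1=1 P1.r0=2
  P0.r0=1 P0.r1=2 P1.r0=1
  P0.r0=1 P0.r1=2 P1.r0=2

outcome vector order: (P0.r0,P0.r1,P1.r0)
SC: 10 outcomes — {0/0/1; 0/0/2; 0/1/1; 0/1/2; 0/2/1; 0/2/2; 1/1/1; 1/1/2; 1/2/1; 1/2/2}
SC∖claimed = {0/2/1}

missing: P0.r0=0 P0.r1=2 P1.r0=1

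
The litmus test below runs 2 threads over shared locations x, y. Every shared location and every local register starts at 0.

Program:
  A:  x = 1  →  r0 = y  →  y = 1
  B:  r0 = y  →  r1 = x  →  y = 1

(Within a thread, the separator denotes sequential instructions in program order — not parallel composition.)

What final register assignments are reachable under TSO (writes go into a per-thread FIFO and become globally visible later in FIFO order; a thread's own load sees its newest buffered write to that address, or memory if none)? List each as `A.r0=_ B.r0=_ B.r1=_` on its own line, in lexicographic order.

outcome vector order: (A.r0,B.r0,B.r1)
|TSO outcomes| = 5

A.r0=0 B.r0=0 B.r1=0
A.r0=0 B.r0=0 B.r1=1
A.r0=0 B.r0=1 B.r1=1
A.r0=1 B.r0=0 B.r1=0
A.r0=1 B.r0=0 B.r1=1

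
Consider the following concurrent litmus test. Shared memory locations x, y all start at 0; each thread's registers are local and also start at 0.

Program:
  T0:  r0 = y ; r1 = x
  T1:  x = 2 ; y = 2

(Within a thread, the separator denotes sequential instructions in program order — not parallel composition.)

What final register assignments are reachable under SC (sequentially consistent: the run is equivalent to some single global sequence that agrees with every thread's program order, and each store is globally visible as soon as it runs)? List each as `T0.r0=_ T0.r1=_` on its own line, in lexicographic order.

outcome vector order: (T0.r0,T0.r1)
|SC outcomes| = 3

T0.r0=0 T0.r1=0
T0.r0=0 T0.r1=2
T0.r0=2 T0.r1=2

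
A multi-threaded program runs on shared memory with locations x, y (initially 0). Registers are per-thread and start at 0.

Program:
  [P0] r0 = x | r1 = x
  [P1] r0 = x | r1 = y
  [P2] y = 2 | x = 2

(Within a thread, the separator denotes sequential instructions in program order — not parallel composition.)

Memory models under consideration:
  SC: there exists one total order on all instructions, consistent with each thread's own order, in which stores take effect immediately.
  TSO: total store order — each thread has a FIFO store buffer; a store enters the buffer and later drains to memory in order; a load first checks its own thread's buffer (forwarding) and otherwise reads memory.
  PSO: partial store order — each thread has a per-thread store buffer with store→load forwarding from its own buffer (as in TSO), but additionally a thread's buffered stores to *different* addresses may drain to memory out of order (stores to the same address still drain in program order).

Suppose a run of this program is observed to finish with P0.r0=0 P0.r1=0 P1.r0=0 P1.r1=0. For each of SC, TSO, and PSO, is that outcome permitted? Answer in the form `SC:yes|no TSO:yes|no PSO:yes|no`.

SC:yes TSO:yes PSO:yes

outcome vector order: (P0.r0,P0.r1,P1.r0,P1.r1)
[SC] allowed = {<0 0 0 0>, <0 0 0 2>, <0 0 2 2>, <0 2 0 0>, <0 2 0 2>, <0 2 2 2>, <2 2 0 0>, <2 2 0 2>, <2 2 2 2>}
[TSO] allowed = {<0 0 0 0>, <0 0 0 2>, <0 0 2 2>, <0 2 0 0>, <0 2 0 2>, <0 2 2 2>, <2 2 0 0>, <2 2 0 2>, <2 2 2 2>}
[PSO] allowed = {<0 0 0 0>, <0 0 0 2>, <0 0 2 0>, <0 0 2 2>, <0 2 0 0>, <0 2 0 2>, <0 2 2 0>, <0 2 2 2>, <2 2 0 0>, <2 2 0 2>, <2 2 2 0>, <2 2 2 2>}
target <0 0 0 0> ∈ {SC,TSO,PSO}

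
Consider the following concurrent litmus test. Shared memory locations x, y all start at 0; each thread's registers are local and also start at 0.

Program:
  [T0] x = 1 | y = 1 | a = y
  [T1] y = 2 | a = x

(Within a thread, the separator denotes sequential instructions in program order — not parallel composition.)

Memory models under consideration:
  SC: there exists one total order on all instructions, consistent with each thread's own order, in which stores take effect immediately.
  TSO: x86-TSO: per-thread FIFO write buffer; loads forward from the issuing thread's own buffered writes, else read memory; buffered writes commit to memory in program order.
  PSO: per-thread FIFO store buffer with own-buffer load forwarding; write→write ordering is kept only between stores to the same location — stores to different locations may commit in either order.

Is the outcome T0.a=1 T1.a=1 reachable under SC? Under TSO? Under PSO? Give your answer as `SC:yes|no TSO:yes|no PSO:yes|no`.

outcome vector order: (T0.a,T1.a)
under SC → (1,0); (1,1); (2,1)
under TSO → (1,0); (1,1); (2,0); (2,1)
under PSO → (1,0); (1,1); (2,0); (2,1)
target (1,1) ∈ {SC,TSO,PSO}

SC:yes TSO:yes PSO:yes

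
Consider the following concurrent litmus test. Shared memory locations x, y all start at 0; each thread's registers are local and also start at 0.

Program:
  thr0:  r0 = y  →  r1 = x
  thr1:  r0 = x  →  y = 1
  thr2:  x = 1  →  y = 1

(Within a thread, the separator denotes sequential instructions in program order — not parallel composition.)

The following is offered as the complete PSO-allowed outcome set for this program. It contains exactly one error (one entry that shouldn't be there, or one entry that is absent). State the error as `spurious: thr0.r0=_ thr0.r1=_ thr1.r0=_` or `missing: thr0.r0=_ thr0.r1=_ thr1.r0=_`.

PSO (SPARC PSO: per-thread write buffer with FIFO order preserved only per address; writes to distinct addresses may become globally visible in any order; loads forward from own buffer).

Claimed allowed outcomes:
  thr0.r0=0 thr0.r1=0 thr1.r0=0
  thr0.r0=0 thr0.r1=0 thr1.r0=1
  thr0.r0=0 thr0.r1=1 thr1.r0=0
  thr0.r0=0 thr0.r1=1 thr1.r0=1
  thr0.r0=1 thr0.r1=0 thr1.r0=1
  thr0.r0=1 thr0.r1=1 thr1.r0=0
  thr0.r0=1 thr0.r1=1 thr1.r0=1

missing: thr0.r0=1 thr0.r1=0 thr1.r0=0

outcome vector order: (thr0.r0,thr0.r1,thr1.r0)
PSO: 8 outcomes — {<0 0 0>, <0 0 1>, <0 1 0>, <0 1 1>, <1 0 0>, <1 0 1>, <1 1 0>, <1 1 1>}
PSO∖claimed = {<1 0 0>}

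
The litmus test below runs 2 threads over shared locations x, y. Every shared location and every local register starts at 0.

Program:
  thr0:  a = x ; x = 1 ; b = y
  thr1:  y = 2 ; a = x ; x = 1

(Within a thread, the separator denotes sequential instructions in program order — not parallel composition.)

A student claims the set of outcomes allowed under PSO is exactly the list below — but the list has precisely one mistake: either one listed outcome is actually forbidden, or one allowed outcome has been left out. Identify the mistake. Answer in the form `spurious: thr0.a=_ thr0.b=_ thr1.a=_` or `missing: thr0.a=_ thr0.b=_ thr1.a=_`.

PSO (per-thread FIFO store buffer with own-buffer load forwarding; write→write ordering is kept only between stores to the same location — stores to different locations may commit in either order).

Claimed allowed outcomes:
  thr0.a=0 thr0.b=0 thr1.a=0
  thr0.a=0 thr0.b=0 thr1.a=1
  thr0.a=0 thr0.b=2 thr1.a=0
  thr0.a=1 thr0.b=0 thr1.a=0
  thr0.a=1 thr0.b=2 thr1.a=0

outcome vector order: (thr0.a,thr0.b,thr1.a)
under PSO → (0,0,0), (0,0,1), (0,2,0), (0,2,1), (1,0,0), (1,2,0)
PSO∖claimed = {(0,2,1)}

missing: thr0.a=0 thr0.b=2 thr1.a=1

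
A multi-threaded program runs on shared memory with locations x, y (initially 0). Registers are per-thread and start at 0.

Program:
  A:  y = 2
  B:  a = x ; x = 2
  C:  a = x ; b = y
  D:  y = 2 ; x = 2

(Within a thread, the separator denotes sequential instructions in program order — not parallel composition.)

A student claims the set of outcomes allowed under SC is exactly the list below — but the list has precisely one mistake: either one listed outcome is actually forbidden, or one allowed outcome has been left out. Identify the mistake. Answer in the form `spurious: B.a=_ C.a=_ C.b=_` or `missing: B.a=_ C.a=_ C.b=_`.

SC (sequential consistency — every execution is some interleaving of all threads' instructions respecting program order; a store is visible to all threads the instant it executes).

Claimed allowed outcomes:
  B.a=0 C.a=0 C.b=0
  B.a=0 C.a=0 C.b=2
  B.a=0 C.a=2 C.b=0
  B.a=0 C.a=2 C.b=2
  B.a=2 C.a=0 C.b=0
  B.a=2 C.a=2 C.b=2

missing: B.a=2 C.a=0 C.b=2

outcome vector order: (B.a,C.a,C.b)
[SC] allowed = {0/0/0; 0/0/2; 0/2/0; 0/2/2; 2/0/0; 2/0/2; 2/2/2}
SC∖claimed = {2/0/2}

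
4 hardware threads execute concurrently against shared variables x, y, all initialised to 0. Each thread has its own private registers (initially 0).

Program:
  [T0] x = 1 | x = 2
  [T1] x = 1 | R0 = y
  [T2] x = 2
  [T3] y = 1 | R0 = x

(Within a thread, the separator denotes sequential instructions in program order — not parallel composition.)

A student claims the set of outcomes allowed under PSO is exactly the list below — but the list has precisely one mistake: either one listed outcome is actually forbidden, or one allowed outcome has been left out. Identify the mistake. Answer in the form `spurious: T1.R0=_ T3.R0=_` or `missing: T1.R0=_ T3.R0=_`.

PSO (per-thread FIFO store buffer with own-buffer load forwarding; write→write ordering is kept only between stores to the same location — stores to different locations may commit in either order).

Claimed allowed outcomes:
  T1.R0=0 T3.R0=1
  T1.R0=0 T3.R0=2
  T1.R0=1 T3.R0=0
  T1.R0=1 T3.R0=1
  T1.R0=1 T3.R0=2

outcome vector order: (T1.R0,T3.R0)
under PSO → (0,0), (0,1), (0,2), (1,0), (1,1), (1,2)
PSO∖claimed = {(0,0)}

missing: T1.R0=0 T3.R0=0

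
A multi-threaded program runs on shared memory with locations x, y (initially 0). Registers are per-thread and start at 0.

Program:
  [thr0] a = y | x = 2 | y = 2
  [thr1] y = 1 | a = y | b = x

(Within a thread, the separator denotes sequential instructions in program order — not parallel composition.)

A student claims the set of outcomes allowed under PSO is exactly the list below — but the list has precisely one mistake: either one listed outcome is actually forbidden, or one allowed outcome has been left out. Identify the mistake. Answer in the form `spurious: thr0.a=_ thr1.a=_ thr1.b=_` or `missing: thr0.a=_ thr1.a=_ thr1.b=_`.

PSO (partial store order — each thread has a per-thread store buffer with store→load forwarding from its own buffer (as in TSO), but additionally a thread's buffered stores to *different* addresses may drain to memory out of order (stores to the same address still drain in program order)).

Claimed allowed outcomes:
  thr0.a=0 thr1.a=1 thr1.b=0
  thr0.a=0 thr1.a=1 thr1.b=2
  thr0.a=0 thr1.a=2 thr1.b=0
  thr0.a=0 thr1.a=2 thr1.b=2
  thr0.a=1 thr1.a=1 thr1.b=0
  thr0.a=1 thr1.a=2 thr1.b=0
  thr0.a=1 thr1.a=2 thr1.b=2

outcome vector order: (thr0.a,thr1.a,thr1.b)
PSO (8): <0 1 0>, <0 1 2>, <0 2 0>, <0 2 2>, <1 1 0>, <1 1 2>, <1 2 0>, <1 2 2>
PSO∖claimed = {<1 1 2>}

missing: thr0.a=1 thr1.a=1 thr1.b=2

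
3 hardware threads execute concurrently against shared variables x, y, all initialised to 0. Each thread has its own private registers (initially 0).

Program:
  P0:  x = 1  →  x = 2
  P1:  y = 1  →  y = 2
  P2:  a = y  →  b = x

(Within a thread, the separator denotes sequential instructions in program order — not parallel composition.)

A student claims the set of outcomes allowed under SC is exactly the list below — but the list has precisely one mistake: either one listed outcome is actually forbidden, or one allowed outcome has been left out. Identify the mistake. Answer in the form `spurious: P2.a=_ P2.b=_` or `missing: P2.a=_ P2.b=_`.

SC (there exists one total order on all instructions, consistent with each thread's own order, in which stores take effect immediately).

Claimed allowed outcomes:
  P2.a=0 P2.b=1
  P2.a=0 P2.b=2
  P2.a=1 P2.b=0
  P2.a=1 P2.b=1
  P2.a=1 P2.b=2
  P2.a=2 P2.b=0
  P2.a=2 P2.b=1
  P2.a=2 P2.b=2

missing: P2.a=0 P2.b=0

outcome vector order: (P2.a,P2.b)
SC (9): 00; 01; 02; 10; 11; 12; 20; 21; 22
SC∖claimed = {00}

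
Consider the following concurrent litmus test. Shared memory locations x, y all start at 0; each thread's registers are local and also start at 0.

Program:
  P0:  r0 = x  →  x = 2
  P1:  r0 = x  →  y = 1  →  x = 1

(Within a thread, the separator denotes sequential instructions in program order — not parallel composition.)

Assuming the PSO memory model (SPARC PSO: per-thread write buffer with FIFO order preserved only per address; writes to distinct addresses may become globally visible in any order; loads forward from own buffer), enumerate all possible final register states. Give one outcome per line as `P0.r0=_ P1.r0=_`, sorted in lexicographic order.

P0.r0=0 P1.r0=0
P0.r0=0 P1.r0=2
P0.r0=1 P1.r0=0

outcome vector order: (P0.r0,P1.r0)
|PSO outcomes| = 3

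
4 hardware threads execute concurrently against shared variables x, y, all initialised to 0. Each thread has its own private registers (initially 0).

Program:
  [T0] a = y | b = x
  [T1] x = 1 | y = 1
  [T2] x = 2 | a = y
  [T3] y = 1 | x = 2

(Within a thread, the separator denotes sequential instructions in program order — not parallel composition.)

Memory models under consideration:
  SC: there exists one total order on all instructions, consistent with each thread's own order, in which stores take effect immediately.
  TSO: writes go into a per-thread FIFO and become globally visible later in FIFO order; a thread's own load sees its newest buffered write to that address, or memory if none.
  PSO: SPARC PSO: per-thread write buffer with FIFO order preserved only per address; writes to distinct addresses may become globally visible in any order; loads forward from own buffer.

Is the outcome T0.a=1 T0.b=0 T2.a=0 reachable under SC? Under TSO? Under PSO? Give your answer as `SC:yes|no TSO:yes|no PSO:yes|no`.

outcome vector order: (T0.a,T0.b,T2.a)
[SC] allowed = {0/0/0; 0/0/1; 0/1/0; 0/1/1; 0/2/0; 0/2/1; 1/0/1; 1/1/0; 1/1/1; 1/2/0; 1/2/1}
[TSO] allowed = {0/0/0; 0/0/1; 0/1/0; 0/1/1; 0/2/0; 0/2/1; 1/0/0; 1/0/1; 1/1/0; 1/1/1; 1/2/0; 1/2/1}
[PSO] allowed = {0/0/0; 0/0/1; 0/1/0; 0/1/1; 0/2/0; 0/2/1; 1/0/0; 1/0/1; 1/1/0; 1/1/1; 1/2/0; 1/2/1}
target 1/0/0 ∈ {TSO,PSO}

SC:no TSO:yes PSO:yes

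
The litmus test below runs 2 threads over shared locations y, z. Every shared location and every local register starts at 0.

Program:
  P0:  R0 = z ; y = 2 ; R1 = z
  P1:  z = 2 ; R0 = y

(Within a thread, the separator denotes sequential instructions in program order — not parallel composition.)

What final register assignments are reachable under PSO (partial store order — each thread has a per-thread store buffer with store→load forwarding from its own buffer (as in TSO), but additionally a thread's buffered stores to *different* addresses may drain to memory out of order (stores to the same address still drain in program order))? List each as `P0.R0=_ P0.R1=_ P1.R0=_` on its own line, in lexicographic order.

outcome vector order: (P0.R0,P0.R1,P1.R0)
|PSO outcomes| = 6

P0.R0=0 P0.R1=0 P1.R0=0
P0.R0=0 P0.R1=0 P1.R0=2
P0.R0=0 P0.R1=2 P1.R0=0
P0.R0=0 P0.R1=2 P1.R0=2
P0.R0=2 P0.R1=2 P1.R0=0
P0.R0=2 P0.R1=2 P1.R0=2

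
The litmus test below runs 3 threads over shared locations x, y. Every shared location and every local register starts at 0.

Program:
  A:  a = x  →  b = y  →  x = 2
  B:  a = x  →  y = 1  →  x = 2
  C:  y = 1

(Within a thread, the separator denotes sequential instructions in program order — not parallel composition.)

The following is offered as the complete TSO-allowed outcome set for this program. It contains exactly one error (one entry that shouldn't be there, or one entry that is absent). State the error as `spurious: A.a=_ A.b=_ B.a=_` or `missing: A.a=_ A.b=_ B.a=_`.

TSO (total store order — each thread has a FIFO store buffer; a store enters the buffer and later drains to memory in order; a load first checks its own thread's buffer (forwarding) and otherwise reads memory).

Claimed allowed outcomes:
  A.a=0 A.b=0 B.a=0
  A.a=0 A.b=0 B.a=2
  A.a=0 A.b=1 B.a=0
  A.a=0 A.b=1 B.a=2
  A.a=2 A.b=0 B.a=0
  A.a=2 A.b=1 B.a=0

spurious: A.a=2 A.b=0 B.a=0

outcome vector order: (A.a,A.b,B.a)
[TSO] allowed = {000, 002, 010, 012, 210}
claimed∖TSO = {200}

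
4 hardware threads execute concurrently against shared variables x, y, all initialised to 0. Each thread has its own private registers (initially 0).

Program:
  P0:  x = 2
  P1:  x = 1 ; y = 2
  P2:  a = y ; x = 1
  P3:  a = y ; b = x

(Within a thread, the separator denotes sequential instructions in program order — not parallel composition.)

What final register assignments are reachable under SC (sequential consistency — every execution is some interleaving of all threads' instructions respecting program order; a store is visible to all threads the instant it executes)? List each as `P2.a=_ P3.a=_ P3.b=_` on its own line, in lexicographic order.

P2.a=0 P3.a=0 P3.b=0
P2.a=0 P3.a=0 P3.b=1
P2.a=0 P3.a=0 P3.b=2
P2.a=0 P3.a=2 P3.b=1
P2.a=0 P3.a=2 P3.b=2
P2.a=2 P3.a=0 P3.b=0
P2.a=2 P3.a=0 P3.b=1
P2.a=2 P3.a=0 P3.b=2
P2.a=2 P3.a=2 P3.b=1
P2.a=2 P3.a=2 P3.b=2

outcome vector order: (P2.a,P3.a,P3.b)
|SC outcomes| = 10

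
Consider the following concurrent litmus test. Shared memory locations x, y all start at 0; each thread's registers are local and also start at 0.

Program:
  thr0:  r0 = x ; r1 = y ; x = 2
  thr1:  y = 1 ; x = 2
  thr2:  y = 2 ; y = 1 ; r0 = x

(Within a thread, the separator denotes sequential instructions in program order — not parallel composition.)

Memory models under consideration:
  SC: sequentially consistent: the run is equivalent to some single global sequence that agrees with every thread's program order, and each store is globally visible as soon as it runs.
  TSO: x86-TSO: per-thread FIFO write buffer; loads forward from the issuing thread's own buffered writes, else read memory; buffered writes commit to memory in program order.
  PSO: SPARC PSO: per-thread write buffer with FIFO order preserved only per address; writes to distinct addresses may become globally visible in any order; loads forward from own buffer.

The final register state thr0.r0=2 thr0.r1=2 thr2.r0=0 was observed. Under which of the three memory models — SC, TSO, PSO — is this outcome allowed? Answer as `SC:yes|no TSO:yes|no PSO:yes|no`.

outcome vector order: (thr0.r0,thr0.r1,thr2.r0)
SC: 9 outcomes — {0/0/0 0/0/2 0/1/0 0/1/2 0/2/0 0/2/2 2/1/0 2/1/2 2/2/2}
TSO: 10 outcomes — {0/0/0 0/0/2 0/1/0 0/1/2 0/2/0 0/2/2 2/1/0 2/1/2 2/2/0 2/2/2}
PSO: 12 outcomes — {0/0/0 0/0/2 0/1/0 0/1/2 0/2/0 0/2/2 2/0/0 2/0/2 2/1/0 2/1/2 2/2/0 2/2/2}
target 2/2/0 ∈ {TSO,PSO}

SC:no TSO:yes PSO:yes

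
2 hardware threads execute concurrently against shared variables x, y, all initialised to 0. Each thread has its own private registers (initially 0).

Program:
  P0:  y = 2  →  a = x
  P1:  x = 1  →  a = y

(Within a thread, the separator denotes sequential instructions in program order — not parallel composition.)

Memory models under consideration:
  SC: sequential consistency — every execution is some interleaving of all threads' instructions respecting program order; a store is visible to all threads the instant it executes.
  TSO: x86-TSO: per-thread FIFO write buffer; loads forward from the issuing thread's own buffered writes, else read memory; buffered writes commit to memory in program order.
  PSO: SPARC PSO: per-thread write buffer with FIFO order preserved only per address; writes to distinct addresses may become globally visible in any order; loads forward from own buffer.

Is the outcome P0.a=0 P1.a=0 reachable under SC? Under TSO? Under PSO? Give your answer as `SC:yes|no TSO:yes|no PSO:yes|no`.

SC:no TSO:yes PSO:yes

outcome vector order: (P0.a,P1.a)
under SC → 02; 10; 12
under TSO → 00; 02; 10; 12
under PSO → 00; 02; 10; 12
target 00 ∈ {TSO,PSO}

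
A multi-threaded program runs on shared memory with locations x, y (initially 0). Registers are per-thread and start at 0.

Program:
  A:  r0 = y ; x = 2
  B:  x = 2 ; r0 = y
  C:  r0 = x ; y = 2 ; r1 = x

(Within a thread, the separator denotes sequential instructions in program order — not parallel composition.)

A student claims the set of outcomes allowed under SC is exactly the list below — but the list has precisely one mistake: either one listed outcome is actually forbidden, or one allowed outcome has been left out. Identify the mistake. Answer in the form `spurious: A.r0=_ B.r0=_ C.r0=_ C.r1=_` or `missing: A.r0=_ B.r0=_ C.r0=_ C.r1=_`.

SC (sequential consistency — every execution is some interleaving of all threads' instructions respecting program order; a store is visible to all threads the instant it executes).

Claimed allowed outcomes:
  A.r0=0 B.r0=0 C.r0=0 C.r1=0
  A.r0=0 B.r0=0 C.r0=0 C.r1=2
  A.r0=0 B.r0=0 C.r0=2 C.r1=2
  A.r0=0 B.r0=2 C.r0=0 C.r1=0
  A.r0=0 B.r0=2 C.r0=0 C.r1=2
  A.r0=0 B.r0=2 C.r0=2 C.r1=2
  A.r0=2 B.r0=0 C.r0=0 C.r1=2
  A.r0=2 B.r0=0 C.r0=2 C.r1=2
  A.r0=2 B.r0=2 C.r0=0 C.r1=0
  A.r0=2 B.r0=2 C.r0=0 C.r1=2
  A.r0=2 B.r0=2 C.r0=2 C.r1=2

outcome vector order: (A.r0,B.r0,C.r0,C.r1)
[SC] allowed = {0002, 0022, 0200, 0202, 0222, 2002, 2022, 2200, 2202, 2222}
claimed∖SC = {0000}

spurious: A.r0=0 B.r0=0 C.r0=0 C.r1=0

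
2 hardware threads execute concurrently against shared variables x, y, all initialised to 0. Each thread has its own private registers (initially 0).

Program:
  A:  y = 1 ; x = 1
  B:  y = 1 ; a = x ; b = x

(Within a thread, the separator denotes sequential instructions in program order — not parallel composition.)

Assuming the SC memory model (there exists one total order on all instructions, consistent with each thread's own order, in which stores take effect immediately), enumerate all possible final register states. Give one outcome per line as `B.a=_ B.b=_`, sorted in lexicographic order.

B.a=0 B.b=0
B.a=0 B.b=1
B.a=1 B.b=1

outcome vector order: (B.a,B.b)
|SC outcomes| = 3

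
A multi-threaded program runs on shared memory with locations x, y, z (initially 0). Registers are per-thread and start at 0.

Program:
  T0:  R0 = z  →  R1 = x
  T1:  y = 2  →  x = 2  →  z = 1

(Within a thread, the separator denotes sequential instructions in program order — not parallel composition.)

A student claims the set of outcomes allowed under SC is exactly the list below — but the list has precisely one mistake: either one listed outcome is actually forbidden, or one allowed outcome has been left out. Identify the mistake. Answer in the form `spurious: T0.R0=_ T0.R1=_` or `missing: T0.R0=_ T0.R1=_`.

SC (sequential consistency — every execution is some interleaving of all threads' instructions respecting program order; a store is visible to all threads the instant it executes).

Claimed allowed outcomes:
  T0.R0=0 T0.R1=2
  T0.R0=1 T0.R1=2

missing: T0.R0=0 T0.R1=0

outcome vector order: (T0.R0,T0.R1)
SC (3): <0 0>, <0 2>, <1 2>
SC∖claimed = {<0 0>}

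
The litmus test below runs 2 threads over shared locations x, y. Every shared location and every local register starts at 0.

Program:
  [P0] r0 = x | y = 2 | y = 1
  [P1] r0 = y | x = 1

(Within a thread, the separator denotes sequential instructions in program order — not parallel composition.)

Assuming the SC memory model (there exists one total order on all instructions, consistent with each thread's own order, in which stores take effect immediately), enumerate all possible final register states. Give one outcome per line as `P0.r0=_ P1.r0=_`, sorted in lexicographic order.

outcome vector order: (P0.r0,P1.r0)
|SC outcomes| = 4

P0.r0=0 P1.r0=0
P0.r0=0 P1.r0=1
P0.r0=0 P1.r0=2
P0.r0=1 P1.r0=0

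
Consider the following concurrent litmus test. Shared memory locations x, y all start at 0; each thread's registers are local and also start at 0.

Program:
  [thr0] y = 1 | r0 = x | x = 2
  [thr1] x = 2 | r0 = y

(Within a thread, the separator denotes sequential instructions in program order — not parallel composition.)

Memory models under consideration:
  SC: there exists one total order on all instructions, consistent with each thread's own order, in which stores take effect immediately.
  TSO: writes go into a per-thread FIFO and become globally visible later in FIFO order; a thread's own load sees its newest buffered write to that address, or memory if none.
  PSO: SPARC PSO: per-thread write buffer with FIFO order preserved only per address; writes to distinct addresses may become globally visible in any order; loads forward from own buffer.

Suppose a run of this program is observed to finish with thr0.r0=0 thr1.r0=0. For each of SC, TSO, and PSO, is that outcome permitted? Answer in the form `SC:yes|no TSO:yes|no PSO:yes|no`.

outcome vector order: (thr0.r0,thr1.r0)
[SC] allowed = {0/1; 2/0; 2/1}
[TSO] allowed = {0/0; 0/1; 2/0; 2/1}
[PSO] allowed = {0/0; 0/1; 2/0; 2/1}
target 0/0 ∈ {TSO,PSO}

SC:no TSO:yes PSO:yes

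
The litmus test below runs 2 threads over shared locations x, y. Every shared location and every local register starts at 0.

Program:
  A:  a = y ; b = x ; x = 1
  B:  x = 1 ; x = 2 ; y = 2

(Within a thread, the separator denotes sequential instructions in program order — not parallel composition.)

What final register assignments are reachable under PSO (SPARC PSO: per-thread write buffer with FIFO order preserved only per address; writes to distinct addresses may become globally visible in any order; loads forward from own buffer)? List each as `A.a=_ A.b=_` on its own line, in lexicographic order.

A.a=0 A.b=0
A.a=0 A.b=1
A.a=0 A.b=2
A.a=2 A.b=0
A.a=2 A.b=1
A.a=2 A.b=2

outcome vector order: (A.a,A.b)
|PSO outcomes| = 6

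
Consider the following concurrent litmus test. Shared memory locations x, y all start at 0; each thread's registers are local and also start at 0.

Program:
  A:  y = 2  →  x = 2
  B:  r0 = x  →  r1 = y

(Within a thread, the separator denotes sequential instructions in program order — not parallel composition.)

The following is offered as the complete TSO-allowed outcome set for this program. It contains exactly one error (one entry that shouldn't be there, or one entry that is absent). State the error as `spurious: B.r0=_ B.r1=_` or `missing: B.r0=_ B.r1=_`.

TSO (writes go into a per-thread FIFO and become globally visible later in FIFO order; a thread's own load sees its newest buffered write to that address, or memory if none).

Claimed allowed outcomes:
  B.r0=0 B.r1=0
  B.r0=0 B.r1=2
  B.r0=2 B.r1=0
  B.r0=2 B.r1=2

outcome vector order: (B.r0,B.r1)
TSO: 3 outcomes — {<0 0> <0 2> <2 2>}
claimed∖TSO = {<2 0>}

spurious: B.r0=2 B.r1=0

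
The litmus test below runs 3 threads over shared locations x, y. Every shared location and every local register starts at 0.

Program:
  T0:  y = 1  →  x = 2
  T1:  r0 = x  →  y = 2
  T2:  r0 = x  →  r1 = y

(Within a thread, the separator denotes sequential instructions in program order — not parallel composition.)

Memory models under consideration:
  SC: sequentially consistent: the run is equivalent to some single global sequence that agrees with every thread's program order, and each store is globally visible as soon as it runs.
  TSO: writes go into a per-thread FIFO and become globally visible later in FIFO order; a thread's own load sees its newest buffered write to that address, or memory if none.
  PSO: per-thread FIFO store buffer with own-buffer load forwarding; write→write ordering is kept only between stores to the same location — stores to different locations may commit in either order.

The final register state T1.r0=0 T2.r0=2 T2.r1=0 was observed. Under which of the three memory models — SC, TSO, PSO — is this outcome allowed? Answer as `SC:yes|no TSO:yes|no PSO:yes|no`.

SC:no TSO:no PSO:yes

outcome vector order: (T1.r0,T2.r0,T2.r1)
SC (10): <0 0 0>; <0 0 1>; <0 0 2>; <0 2 1>; <0 2 2>; <2 0 0>; <2 0 1>; <2 0 2>; <2 2 1>; <2 2 2>
TSO (10): <0 0 0>; <0 0 1>; <0 0 2>; <0 2 1>; <0 2 2>; <2 0 0>; <2 0 1>; <2 0 2>; <2 2 1>; <2 2 2>
PSO (12): <0 0 0>; <0 0 1>; <0 0 2>; <0 2 0>; <0 2 1>; <0 2 2>; <2 0 0>; <2 0 1>; <2 0 2>; <2 2 0>; <2 2 1>; <2 2 2>
target <0 2 0> ∈ {PSO}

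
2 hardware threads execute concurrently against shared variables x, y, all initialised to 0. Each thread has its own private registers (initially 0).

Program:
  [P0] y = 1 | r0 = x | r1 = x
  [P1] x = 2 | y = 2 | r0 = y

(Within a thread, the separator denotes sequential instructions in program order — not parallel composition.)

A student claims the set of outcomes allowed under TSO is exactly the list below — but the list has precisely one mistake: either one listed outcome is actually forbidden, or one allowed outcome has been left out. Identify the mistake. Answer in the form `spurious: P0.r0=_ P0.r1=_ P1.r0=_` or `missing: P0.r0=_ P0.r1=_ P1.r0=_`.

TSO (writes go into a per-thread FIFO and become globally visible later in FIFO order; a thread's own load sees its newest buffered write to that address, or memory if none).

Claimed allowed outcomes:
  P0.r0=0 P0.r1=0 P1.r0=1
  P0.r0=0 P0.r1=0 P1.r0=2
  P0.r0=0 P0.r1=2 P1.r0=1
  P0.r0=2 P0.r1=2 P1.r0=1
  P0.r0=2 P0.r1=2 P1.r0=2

outcome vector order: (P0.r0,P0.r1,P1.r0)
TSO: 6 outcomes — {<0 0 1>; <0 0 2>; <0 2 1>; <0 2 2>; <2 2 1>; <2 2 2>}
TSO∖claimed = {<0 2 2>}

missing: P0.r0=0 P0.r1=2 P1.r0=2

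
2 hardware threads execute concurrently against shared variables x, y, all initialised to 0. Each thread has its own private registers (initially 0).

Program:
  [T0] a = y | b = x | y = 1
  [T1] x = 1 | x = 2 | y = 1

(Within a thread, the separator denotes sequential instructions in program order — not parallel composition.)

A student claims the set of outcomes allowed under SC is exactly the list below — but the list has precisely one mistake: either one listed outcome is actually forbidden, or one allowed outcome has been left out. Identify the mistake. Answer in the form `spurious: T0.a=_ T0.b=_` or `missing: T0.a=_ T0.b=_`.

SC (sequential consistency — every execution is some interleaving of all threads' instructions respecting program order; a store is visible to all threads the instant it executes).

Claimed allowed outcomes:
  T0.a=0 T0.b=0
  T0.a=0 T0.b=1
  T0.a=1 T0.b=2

outcome vector order: (T0.a,T0.b)
SC: 4 outcomes — {00, 01, 02, 12}
SC∖claimed = {02}

missing: T0.a=0 T0.b=2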